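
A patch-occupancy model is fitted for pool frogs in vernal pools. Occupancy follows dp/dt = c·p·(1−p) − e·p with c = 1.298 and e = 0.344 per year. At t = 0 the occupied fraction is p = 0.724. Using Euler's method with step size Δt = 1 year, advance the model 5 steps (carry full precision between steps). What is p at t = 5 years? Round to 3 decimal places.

0.735

Update rule: p ← p + [c·p·(1−p) − e·p]·Δt with Δt = 1.
p: 0.72400 → 0.73432  (Δp = +0.01032)
p: 0.73432 → 0.73495  (Δp = +0.00063)
p: 0.73495 → 0.73498  (Δp = +0.00003)
p: 0.73498 → 0.73498  (Δp = +0.00000)
p: 0.73498 → 0.73498  (Δp = +0.00000)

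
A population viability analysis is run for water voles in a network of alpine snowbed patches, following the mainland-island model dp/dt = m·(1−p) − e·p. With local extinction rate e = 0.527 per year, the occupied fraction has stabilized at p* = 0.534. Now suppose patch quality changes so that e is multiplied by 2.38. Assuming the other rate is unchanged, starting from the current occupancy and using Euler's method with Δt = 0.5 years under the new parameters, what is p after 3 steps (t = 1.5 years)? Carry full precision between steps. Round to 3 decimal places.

Balance m(1−p*) = e·p* gives m = e·p*/(1−p*) = 0.527×0.53400/0.46600 = 0.60390.
Starting from p₀ = 0.53400; update p ← p + (dp/dt)·Δt with the new parameters.
p: 0.53400 → 0.33982  (Δp = -0.19418)
p: 0.33982 → 0.32605  (Δp = -0.01377)
p: 0.32605 → 0.32507  (Δp = -0.00098)

0.325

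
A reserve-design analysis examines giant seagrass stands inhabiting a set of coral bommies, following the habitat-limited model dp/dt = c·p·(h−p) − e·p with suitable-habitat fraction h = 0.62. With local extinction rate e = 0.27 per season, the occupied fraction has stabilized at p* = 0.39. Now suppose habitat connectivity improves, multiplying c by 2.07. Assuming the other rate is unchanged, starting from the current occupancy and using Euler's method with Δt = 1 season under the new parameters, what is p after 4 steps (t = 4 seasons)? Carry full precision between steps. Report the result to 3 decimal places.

0.509

Balance c(h−p*) = e gives c = e/(0.62 − 0.39000) = 0.27/0.23000 = 1.17391.
Starting from p₀ = 0.39000; update p ← p + (dp/dt)·Δt with the new parameters.
  1  |  dp/dt·Δt = +0.112671  |  p_1 = 0.502671
  2  |  dp/dt·Δt = +0.007595  |  p_2 = 0.510266
  3  |  dp/dt·Δt = -0.001708  |  p_3 = 0.508558
  4  |  dp/dt·Δt = +0.000408  |  p_4 = 0.508967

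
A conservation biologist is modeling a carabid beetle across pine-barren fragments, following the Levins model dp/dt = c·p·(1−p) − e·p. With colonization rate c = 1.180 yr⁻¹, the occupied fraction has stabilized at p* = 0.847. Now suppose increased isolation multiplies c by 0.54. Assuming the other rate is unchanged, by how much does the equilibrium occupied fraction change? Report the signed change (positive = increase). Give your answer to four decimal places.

Balance c(1−p*) = e gives e = 1.180×(1 − 0.84700) = 0.18054.
New p* = 1 − e/c = 1 − 0.18054/0.63720 = 0.71667.
Δp* = 0.71667 − 0.84700 = -0.13033.

-0.1303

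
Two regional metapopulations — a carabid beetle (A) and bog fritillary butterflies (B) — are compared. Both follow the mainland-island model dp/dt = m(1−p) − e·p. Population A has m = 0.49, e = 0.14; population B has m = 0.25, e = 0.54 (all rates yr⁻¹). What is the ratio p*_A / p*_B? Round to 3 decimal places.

A: p*_A = m/(m+e) = 0.49/0.6300 = 0.7778.
B: p*_B = 0.25/0.7900 = 0.3165.
p*_A / p*_B = 0.7778/0.3165 = 2.4578.

2.458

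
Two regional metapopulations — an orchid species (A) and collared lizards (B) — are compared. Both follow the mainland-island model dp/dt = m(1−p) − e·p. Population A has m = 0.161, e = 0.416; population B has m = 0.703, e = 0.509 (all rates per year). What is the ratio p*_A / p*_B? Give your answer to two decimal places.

0.48

A: p*_A = m/(m+e) = 0.161/0.5770 = 0.2790.
B: p*_B = 0.703/1.2120 = 0.5800.
p*_A / p*_B = 0.2790/0.5800 = 0.4811.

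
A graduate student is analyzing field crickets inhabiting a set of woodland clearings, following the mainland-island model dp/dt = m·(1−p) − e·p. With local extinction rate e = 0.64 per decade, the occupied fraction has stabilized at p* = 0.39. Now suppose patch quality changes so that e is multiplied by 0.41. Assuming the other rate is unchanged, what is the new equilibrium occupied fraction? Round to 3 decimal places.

Balance m(1−p*) = e·p* gives m = e·p*/(1−p*) = 0.64×0.39000/0.61000 = 0.40918.
New p* = m/(m+e) = 0.40918/(0.40918+0.26240) = 0.60928.

0.609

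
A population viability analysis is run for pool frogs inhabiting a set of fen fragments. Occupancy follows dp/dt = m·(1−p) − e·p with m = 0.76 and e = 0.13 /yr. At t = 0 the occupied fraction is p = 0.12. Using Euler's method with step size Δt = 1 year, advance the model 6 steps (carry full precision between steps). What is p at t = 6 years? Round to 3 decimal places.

Update rule: p ← p + [m·(1−p) − e·p]·Δt with Δt = 1.
  1  |  dp/dt·Δt = +0.653200  |  p_1 = 0.773200
  2  |  dp/dt·Δt = +0.071852  |  p_2 = 0.845052
  3  |  dp/dt·Δt = +0.007904  |  p_3 = 0.852956
  4  |  dp/dt·Δt = +0.000869  |  p_4 = 0.853825
  5  |  dp/dt·Δt = +0.000096  |  p_5 = 0.853921
  6  |  dp/dt·Δt = +0.000011  |  p_6 = 0.853931

0.854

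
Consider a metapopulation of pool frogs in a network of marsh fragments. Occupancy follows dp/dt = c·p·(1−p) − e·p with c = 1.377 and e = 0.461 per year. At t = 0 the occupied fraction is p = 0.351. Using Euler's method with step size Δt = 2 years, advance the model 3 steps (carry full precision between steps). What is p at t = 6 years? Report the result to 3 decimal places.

0.658

Update rule: p ← p + [c·p·(1−p) − e·p]·Δt with Δt = 2.
t = 2: p = 0.35100 + (+0.30374) = 0.65474
t = 4: p = 0.65474 + (+0.01889) = 0.67363
t = 6: p = 0.67363 + (-0.01561) = 0.65802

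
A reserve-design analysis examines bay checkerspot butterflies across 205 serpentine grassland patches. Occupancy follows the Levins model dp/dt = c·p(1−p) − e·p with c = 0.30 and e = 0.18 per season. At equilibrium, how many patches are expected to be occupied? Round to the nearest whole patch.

82

p* = 1 − e/c = 1 − 0.18/0.30 = 0.4000.
Expected occupied patches = N × p* = 205 × 0.4000 = 82.00 ≈ 82.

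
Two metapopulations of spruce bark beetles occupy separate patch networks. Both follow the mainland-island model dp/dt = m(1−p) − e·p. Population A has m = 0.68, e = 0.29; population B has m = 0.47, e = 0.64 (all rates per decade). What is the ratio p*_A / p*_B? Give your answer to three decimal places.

1.656

A: p*_A = m/(m+e) = 0.68/0.9700 = 0.7010.
B: p*_B = 0.47/1.1100 = 0.4234.
p*_A / p*_B = 0.7010/0.4234 = 1.6556.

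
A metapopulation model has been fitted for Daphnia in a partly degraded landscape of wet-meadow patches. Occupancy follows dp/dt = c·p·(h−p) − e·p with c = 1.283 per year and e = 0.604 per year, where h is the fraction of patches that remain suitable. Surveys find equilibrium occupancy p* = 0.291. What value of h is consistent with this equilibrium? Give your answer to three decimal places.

At equilibrium c(h−p*) = e, so h = p* + e/c.
h = 0.291 + 0.604/1.283 = 0.291 + 0.4708 = 0.7618.

0.762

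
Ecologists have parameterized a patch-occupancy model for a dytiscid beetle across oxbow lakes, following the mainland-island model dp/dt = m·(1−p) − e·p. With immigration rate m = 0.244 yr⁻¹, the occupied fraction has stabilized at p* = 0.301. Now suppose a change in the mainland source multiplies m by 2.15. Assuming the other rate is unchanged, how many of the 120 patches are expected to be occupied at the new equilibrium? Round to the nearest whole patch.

Balance m(1−p*) = e·p* gives e = m(1−p*)/p* = 0.244×0.69900/0.30100 = 0.56663.
New p* = m/(m+e) = 0.52460/(0.52460+0.56663) = 0.48074.
Expected occupied = 120 × 0.48074 = 57.69 ≈ 58.

58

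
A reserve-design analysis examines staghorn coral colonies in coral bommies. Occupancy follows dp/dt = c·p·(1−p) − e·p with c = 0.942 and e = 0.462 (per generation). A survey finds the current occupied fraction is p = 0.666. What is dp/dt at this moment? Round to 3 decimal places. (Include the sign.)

-0.098

Colonization term: c·p·(1−p) = 0.942×0.666×0.3340 = 0.20954.
Extinction term: e·p = 0.30769.
dp/dt = 0.20954 − 0.30769 = -0.09815.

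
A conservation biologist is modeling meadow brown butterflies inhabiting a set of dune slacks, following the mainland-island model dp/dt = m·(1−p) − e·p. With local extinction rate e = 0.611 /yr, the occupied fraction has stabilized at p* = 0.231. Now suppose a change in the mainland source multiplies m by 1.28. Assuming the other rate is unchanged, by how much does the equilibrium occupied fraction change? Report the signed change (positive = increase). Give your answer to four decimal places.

Balance m(1−p*) = e·p* gives m = e·p*/(1−p*) = 0.611×0.23100/0.76900 = 0.18354.
New p* = m/(m+e) = 0.23493/(0.23493+0.61100) = 0.27772.
Δp* = 0.27772 − 0.23100 = +0.04672.

0.0467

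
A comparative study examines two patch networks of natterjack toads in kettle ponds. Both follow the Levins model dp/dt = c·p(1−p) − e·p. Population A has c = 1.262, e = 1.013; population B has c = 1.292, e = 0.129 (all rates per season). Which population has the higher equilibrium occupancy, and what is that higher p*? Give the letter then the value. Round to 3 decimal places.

A: p*_A = 1 − 1.013/1.262 = 0.1973.
B: p*_B = 1 − 0.129/1.292 = 0.9002.
B is higher at 0.9002.

B, 0.900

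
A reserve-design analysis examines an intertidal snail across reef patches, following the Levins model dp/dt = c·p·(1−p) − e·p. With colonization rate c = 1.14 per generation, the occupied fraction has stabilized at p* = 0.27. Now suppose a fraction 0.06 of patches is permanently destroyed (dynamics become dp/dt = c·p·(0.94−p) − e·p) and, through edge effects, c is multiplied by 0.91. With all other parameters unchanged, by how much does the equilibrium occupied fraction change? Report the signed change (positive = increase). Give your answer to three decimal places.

-0.132

Balance c(1−p*) = e gives e = 1.14×(1 − 0.27000) = 0.83220.
New p* = 0.94 − e/c = 0.94 − 0.83220/1.03740 = 0.13780.
Δp* = 0.13780 − 0.27000 = -0.13220.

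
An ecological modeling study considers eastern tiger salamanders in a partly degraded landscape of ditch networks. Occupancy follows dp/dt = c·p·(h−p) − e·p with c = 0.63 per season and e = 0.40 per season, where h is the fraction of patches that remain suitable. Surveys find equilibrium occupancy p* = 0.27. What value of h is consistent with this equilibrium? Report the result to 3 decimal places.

0.905

At equilibrium c(h−p*) = e, so h = p* + e/c.
h = 0.27 + 0.40/0.63 = 0.27 + 0.6349 = 0.9049.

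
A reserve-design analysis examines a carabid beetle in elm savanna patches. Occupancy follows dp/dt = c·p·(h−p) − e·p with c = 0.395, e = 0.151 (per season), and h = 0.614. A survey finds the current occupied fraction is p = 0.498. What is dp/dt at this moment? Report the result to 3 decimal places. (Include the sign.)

Colonization term: c·p·(h−p) = 0.395×0.498×0.1160 = 0.02282.
Extinction term: e·p = 0.07520.
dp/dt = 0.02282 − 0.07520 = -0.05238.

-0.052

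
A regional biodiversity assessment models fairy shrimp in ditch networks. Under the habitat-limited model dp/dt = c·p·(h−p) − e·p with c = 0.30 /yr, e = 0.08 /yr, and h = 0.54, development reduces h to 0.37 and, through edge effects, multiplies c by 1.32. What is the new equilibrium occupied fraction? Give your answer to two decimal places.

Before: p* = h − e/c = 0.54 − 0.08/0.30 = 0.54 − 0.2667 = 0.2733.
After: c = 0.396, e = 0.08, h = 0.37; p* = 0.37 − 0.08/0.396 = 0.1680.

0.17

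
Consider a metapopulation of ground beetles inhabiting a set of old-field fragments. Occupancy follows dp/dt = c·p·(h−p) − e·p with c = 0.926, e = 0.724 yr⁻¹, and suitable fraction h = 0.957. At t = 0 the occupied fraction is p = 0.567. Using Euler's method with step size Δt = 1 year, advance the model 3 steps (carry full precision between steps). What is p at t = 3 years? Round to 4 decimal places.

Update rule: p ← p + [c·p·(h−p) − e·p]·Δt with Δt = 1.
t = 1: p = 0.56700 + (-0.20574) = 0.36126
t = 2: p = 0.36126 + (-0.06226) = 0.29900
t = 3: p = 0.29900 + (-0.03429) = 0.26471

0.2647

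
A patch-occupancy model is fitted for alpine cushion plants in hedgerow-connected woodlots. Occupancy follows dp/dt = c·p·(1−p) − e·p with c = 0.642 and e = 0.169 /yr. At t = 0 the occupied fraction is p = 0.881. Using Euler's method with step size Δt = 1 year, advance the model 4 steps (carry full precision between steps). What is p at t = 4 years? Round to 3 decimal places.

Update rule: p ← p + [c·p·(1−p) − e·p]·Δt with Δt = 1.
p: 0.88100 → 0.79942  (Δp = -0.08158)
p: 0.79942 → 0.76726  (Δp = -0.03216)
p: 0.76726 → 0.75224  (Δp = -0.01502)
p: 0.75224 → 0.74476  (Δp = -0.00747)

0.745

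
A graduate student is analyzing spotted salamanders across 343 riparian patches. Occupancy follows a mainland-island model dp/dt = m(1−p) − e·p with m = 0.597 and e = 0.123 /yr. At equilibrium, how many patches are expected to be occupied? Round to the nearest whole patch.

p* = m/(m+e) = 0.597/0.7200 = 0.8292.
Expected occupied patches = N × p* = 343 × 0.8292 = 284.40 ≈ 284.

284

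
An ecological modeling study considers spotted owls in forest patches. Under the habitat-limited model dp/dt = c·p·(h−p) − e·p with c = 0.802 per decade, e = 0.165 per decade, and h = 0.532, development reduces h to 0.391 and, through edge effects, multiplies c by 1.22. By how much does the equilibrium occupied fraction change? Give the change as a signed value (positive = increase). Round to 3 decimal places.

Before: p* = h − e/c = 0.532 − 0.165/0.802 = 0.532 − 0.2057 = 0.3263.
After: c = 0.97844, e = 0.165, h = 0.391; p* = 0.391 − 0.165/0.97844 = 0.2224.
Δp* = 0.2224 − 0.3263 = -0.1039.

-0.104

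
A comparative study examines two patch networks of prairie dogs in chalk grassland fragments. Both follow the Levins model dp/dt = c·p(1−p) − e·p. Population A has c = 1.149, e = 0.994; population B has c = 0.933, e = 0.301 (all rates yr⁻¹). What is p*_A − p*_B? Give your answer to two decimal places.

A: p*_A = 1 − 0.994/1.149 = 0.1349.
B: p*_B = 1 − 0.301/0.933 = 0.6774.
p*_A − p*_B = 0.1349 − 0.6774 = -0.5425.

-0.54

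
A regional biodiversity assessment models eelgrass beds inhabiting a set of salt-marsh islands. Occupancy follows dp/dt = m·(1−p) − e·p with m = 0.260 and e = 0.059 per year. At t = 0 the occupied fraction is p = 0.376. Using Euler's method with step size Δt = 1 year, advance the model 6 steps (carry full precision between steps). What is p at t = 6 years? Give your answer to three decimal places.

0.771

Update rule: p ← p + [m·(1−p) − e·p]·Δt with Δt = 1.
t = 1: p = 0.37600 + (+0.14006) = 0.51606
t = 2: p = 0.51606 + (+0.09538) = 0.61143
t = 3: p = 0.61143 + (+0.06495) = 0.67639
t = 4: p = 0.67639 + (+0.04423) = 0.72062
t = 5: p = 0.72062 + (+0.03012) = 0.75074
t = 6: p = 0.75074 + (+0.02051) = 0.77126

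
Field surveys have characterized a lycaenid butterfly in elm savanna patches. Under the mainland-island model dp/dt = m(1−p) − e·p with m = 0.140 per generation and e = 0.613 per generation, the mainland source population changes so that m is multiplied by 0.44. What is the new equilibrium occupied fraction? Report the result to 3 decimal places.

Before: p* = 0.140/(0.140+0.613) = 0.1859.
After: m = 0.0616, e = 0.613; p* = 0.0616/0.6746 = 0.0913.

0.091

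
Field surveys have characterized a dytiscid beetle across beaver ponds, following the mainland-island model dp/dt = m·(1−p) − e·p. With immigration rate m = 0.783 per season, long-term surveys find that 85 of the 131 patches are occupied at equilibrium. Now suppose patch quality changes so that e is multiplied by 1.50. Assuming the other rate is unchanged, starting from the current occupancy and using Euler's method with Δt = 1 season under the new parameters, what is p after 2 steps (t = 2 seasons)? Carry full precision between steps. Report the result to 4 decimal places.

Observed p* = 85/131 = 0.64885.
Balance m(1−p*) = e·p* gives e = m(1−p*)/p* = 0.783×0.35115/0.64885 = 0.42374.
Starting from p₀ = 0.64885; update p ← p + (dp/dt)·Δt with the new parameters.
t = 1: p = 0.64885 + (-0.13747) = 0.51138
t = 2: p = 0.51138 + (+0.05755) = 0.56893

0.5689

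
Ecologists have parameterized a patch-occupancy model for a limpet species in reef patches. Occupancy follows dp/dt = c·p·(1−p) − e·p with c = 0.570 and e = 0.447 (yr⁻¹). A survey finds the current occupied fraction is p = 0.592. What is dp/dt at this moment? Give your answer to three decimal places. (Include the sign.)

-0.127

Colonization term: c·p·(1−p) = 0.570×0.592×0.4080 = 0.13768.
Extinction term: e·p = 0.26462.
dp/dt = 0.13768 − 0.26462 = -0.12695.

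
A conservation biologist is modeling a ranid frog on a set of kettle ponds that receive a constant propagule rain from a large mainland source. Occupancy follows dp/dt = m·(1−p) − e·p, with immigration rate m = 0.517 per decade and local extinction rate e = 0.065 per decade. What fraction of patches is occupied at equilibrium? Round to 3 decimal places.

0.888

At equilibrium the propagule rain into empty patches balances local extinction: m(1−p*) = e·p*.
p* = m/(m+e) = 0.517/(0.517+0.065) = 0.517/0.5820 = 0.8883.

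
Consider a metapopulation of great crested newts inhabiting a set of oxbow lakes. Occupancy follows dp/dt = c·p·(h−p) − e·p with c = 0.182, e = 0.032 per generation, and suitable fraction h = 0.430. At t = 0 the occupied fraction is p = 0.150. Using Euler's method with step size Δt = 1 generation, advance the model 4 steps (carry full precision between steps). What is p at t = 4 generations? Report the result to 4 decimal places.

Update rule: p ← p + [c·p·(h−p) − e·p]·Δt with Δt = 1.
p: 0.15000 → 0.15284  (Δp = +0.00284)
p: 0.15284 → 0.15566  (Δp = +0.00282)
p: 0.15566 → 0.15845  (Δp = +0.00279)
p: 0.15845 → 0.16121  (Δp = +0.00276)

0.1612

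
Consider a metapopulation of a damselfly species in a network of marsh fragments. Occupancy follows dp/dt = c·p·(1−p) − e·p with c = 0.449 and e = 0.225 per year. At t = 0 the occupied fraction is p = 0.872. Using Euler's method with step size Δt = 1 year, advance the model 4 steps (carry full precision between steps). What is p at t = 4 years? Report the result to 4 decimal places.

0.5776

Update rule: p ← p + [c·p·(1−p) − e·p]·Δt with Δt = 1.
t = 1: p = 0.87200 + (-0.14608) = 0.72592
t = 2: p = 0.72592 + (-0.07400) = 0.65192
t = 3: p = 0.65192 + (-0.04479) = 0.60712
t = 4: p = 0.60712 + (-0.02951) = 0.57762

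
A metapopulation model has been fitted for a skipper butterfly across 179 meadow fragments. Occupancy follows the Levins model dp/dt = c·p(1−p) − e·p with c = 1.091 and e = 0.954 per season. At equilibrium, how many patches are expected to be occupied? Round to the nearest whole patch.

p* = 1 − e/c = 1 − 0.954/1.091 = 0.1256.
Expected occupied patches = N × p* = 179 × 0.1256 = 22.48 ≈ 22.

22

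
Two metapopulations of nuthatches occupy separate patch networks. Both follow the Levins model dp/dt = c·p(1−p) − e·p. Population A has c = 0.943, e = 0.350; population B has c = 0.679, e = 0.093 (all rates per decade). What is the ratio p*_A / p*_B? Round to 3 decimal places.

0.729

A: p*_A = 1 − 0.350/0.943 = 0.6288.
B: p*_B = 1 − 0.093/0.679 = 0.8630.
p*_A / p*_B = 0.6288/0.8630 = 0.7286.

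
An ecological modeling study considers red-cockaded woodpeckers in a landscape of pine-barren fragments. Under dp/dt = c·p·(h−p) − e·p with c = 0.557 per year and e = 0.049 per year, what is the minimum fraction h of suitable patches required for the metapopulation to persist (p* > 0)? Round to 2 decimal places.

p* = h − e/c is positive only when h > e/c.
h_min = e/c = 0.049/0.557 = 0.0880.

0.09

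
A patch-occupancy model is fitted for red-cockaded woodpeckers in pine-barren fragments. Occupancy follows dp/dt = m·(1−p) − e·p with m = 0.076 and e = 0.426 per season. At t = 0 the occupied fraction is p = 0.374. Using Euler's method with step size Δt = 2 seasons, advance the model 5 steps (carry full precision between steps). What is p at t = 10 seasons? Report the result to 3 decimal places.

0.151

Update rule: p ← p + [m·(1−p) − e·p]·Δt with Δt = 2.
t = 2: p = 0.37400 + (-0.22350) = 0.15050
t = 4: p = 0.15050 + (+0.00089) = 0.15140
t = 6: p = 0.15140 + (-0.00000) = 0.15139
t = 8: p = 0.15139 + (+0.00000) = 0.15139
t = 10: p = 0.15139 + (-0.00000) = 0.15139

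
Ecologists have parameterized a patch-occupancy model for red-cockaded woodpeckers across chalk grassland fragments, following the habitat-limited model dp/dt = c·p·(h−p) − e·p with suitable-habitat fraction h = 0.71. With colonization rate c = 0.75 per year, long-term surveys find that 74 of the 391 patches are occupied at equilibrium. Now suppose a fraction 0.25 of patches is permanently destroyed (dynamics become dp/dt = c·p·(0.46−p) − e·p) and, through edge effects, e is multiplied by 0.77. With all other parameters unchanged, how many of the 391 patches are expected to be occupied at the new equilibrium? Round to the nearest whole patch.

Observed p* = 74/391 = 0.18926.
Balance c(h−p*) = e gives e = 0.75×(0.71 − 0.18926) = 0.39055.
New p* = 0.46 − e/c = 0.46 − 0.30072/0.75000 = 0.05904.
Expected occupied = 391 × 0.05904 = 23.08 ≈ 23.

23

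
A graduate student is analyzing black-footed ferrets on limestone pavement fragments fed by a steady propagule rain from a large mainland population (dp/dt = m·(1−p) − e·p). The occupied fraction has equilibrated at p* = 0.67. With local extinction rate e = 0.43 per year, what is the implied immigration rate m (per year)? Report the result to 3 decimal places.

At equilibrium m(1−p*) = e·p*, so m = e·p*/(1−p*).
m = 0.43 × 0.67 / 0.3300 = 0.2881/0.3300 = 0.8730.

0.873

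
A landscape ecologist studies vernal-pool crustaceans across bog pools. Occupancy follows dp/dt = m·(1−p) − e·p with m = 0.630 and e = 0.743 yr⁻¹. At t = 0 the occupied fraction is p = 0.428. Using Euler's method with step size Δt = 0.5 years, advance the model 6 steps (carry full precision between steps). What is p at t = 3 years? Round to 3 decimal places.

Update rule: p ← p + [m·(1−p) − e·p]·Δt with Δt = 0.5.
step 1: Δp = +0.02118, p = 0.44918
step 2: Δp = +0.00664, p = 0.45582
step 3: Δp = +0.00208, p = 0.45790
step 4: Δp = +0.00065, p = 0.45855
step 5: Δp = +0.00020, p = 0.45876
step 6: Δp = +0.00006, p = 0.45882

0.459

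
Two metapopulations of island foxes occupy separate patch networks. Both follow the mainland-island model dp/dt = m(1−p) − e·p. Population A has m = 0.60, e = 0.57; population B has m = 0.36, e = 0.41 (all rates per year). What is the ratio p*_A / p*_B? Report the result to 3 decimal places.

1.097

A: p*_A = m/(m+e) = 0.60/1.1700 = 0.5128.
B: p*_B = 0.36/0.7700 = 0.4675.
p*_A / p*_B = 0.5128/0.4675 = 1.0969.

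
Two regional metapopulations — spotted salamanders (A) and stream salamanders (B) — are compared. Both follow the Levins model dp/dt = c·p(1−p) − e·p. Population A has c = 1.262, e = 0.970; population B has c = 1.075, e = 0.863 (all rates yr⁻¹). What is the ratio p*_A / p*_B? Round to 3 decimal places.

1.173

A: p*_A = 1 − 0.970/1.262 = 0.2314.
B: p*_B = 1 − 0.863/1.075 = 0.1972.
p*_A / p*_B = 0.2314/0.1972 = 1.1733.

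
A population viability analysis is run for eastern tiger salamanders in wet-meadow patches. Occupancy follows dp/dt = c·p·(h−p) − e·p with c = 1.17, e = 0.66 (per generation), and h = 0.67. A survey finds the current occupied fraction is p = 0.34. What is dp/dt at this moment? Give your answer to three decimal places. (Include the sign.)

Colonization term: c·p·(h−p) = 1.17×0.34×0.3300 = 0.13127.
Extinction term: e·p = 0.22440.
dp/dt = 0.13127 − 0.22440 = -0.09313.

-0.093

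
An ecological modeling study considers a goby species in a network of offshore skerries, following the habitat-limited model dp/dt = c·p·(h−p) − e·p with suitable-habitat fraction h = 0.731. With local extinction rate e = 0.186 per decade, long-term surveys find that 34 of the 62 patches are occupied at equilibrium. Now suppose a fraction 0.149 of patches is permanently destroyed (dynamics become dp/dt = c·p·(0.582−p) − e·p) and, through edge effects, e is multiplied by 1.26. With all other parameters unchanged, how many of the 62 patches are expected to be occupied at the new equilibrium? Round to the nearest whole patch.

22

Observed p* = 34/62 = 0.54839.
Balance c(h−p*) = e gives c = e/(0.731 − 0.54839) = 0.186/0.18261 = 1.01856.
New p* = 0.582 − e/c = 0.582 − 0.23436/1.01856 = 0.35191.
Expected occupied = 62 × 0.35191 = 21.82 ≈ 22.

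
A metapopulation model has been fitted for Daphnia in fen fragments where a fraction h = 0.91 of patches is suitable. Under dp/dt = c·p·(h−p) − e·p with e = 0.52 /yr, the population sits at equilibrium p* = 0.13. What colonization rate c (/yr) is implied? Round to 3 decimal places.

At equilibrium c(h−p*) = e, so c = e/(h−p*).
c = 0.52/(0.91 − 0.13) = 0.52/0.7800 = 0.6667.

0.667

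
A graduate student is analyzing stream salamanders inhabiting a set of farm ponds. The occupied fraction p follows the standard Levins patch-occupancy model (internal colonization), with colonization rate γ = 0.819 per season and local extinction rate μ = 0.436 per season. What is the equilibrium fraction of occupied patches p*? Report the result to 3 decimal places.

At equilibrium, colonization balances extinction: γ·p*·(1−p*) = μ·p*.
So p* = 1 − μ/γ = 1 − 0.436/0.819 = 1 − 0.5324 = 0.4676.

0.468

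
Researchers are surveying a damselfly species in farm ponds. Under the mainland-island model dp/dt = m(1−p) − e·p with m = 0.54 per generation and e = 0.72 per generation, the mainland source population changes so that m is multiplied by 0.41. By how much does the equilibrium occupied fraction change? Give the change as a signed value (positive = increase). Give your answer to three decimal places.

Before: p* = 0.54/(0.54+0.72) = 0.4286.
After: m = 0.2214, e = 0.72; p* = 0.2214/0.9414 = 0.2352.
Δp* = 0.2352 − 0.4286 = -0.1934.

-0.193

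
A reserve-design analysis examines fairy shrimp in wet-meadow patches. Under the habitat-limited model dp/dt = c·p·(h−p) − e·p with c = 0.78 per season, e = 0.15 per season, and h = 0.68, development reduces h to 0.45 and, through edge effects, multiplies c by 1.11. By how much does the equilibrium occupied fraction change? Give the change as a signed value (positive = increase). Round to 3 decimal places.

Before: p* = h − e/c = 0.68 − 0.15/0.78 = 0.68 − 0.1923 = 0.4877.
After: c = 0.8658, e = 0.15, h = 0.45; p* = 0.45 − 0.15/0.8658 = 0.2767.
Δp* = 0.2767 − 0.4877 = -0.2109.

-0.211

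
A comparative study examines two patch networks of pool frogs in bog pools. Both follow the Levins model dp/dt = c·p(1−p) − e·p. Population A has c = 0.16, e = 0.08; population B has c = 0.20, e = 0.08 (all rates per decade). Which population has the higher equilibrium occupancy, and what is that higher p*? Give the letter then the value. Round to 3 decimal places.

A: p*_A = 1 − 0.08/0.16 = 0.5000.
B: p*_B = 1 − 0.08/0.20 = 0.6000.
B is higher at 0.6000.

B, 0.600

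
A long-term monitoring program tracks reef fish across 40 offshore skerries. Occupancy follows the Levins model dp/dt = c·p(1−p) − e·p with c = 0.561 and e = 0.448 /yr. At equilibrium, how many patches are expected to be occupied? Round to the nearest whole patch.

8

p* = 1 − e/c = 1 − 0.448/0.561 = 0.2014.
Expected occupied patches = N × p* = 40 × 0.2014 = 8.06 ≈ 8.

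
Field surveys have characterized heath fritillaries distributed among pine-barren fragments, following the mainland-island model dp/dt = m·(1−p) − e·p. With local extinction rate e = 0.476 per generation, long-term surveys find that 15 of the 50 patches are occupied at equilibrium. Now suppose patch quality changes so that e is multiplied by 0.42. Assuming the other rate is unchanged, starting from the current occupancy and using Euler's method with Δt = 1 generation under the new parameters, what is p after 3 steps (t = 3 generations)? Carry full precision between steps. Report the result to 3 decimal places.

Observed p* = 15/50 = 0.30000.
Balance m(1−p*) = e·p* gives m = e·p*/(1−p*) = 0.476×0.30000/0.70000 = 0.20400.
Starting from p₀ = 0.30000; update p ← p + (dp/dt)·Δt with the new parameters.
p: 0.30000 → 0.38282  (Δp = +0.08282)
p: 0.38282 → 0.43219  (Δp = +0.04937)
p: 0.43219 → 0.46162  (Δp = +0.02943)

0.462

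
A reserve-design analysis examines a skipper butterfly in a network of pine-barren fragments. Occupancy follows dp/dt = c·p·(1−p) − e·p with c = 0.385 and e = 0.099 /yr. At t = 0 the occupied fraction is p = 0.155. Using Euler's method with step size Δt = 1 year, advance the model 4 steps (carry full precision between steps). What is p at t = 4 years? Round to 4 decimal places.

0.3256

Update rule: p ← p + [c·p·(1−p) − e·p]·Δt with Δt = 1.
step 1: Δp = +0.03508, p = 0.19008
step 2: Δp = +0.04045, p = 0.23053
step 3: Δp = +0.04547, p = 0.27600
step 4: Δp = +0.04961, p = 0.32561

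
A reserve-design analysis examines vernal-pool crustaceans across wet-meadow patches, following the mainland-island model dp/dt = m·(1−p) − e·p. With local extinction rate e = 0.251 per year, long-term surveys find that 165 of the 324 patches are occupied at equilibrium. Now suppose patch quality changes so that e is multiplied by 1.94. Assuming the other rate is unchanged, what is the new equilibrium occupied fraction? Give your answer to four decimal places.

Observed p* = 165/324 = 0.50926.
Balance m(1−p*) = e·p* gives m = e·p*/(1−p*) = 0.251×0.50926/0.49074 = 0.26047.
New p* = m/(m+e) = 0.26047/(0.26047+0.48694) = 0.34850.

0.3485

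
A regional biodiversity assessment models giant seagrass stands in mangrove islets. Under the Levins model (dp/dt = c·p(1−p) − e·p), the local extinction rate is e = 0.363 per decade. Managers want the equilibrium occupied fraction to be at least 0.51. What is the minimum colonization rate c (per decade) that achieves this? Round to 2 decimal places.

p* = 1 − e/c ≥ 0.51 requires e/c ≤ 0.4900, i.e. c ≥ e/0.4900.
c_min = 0.363/0.4900 = 0.7408.

0.74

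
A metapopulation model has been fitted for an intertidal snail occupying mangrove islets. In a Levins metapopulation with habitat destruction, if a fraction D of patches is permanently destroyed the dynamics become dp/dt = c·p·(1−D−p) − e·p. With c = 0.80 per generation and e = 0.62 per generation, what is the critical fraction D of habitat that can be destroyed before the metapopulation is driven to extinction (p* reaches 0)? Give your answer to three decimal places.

0.225

The nontrivial equilibrium is p* = (1−D) − e/c; extinction occurs when this hits zero.
So D_crit = 1 − e/c = 1 − 0.62/0.80 = 1 − 0.7750 = 0.2250.
Note this equals the original equilibrium occupancy — the Levins extinction-debt result.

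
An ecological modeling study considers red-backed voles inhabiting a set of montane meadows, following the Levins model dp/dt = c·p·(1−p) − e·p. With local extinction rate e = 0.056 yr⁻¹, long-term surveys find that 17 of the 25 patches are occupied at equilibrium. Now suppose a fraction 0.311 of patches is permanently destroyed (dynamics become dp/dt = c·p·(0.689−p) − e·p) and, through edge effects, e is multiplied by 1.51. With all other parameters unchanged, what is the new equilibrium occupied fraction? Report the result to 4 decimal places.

Observed p* = 17/25 = 0.68000.
Balance c(1−p*) = e gives c = e/(1 − 0.68000) = 0.056/0.32000 = 0.17500.
New p* = 0.689 − e/c = 0.689 − 0.08456/0.17500 = 0.20580.

0.2058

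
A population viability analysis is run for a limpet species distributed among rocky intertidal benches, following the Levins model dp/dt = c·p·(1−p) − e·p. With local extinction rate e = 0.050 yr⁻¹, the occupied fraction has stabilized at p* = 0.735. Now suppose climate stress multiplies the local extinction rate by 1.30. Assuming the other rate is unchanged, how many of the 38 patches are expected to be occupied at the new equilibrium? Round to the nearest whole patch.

25

Balance c(1−p*) = e gives c = e/(1 − 0.73500) = 0.050/0.26500 = 0.18868.
New p* = 1 − e/c = 1 − 0.06500/0.18868 = 0.65550.
Expected occupied = 38 × 0.65550 = 24.91 ≈ 25.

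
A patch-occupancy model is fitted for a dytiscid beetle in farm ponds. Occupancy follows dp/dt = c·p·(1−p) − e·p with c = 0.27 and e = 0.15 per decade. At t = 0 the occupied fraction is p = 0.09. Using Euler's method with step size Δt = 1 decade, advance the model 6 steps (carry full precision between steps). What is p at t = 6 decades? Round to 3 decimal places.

Update rule: p ← p + [c·p·(1−p) − e·p]·Δt with Δt = 1.
step 1: Δp = +0.00861, p = 0.09861
step 2: Δp = +0.00921, p = 0.10782
step 3: Δp = +0.00980, p = 0.11762
step 4: Δp = +0.01038, p = 0.12800
step 5: Δp = +0.01094, p = 0.13894
step 6: Δp = +0.01146, p = 0.15040

0.150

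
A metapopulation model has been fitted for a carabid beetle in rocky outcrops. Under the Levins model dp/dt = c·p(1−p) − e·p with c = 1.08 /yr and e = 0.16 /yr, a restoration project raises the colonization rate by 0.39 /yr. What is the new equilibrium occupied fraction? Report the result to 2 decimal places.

Before: p* = 1 − 0.16/1.08 = 0.8519.
After the change, c = 1.47, e = 0.16, so p* = 1 − 0.16/1.47 = 0.8912.

0.89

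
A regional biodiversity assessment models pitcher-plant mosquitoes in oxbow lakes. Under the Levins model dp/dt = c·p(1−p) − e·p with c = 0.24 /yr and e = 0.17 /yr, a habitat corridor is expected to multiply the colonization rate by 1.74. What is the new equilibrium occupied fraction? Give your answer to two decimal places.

0.59

Before: p* = 1 − 0.17/0.24 = 0.2917.
After the change, c = 0.4176, e = 0.17, so p* = 1 − 0.17/0.4176 = 0.5929.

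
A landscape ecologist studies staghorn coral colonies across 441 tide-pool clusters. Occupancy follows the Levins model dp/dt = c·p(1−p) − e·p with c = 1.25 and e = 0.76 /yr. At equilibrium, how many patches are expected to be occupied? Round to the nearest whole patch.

p* = 1 − e/c = 1 − 0.76/1.25 = 0.3920.
Expected occupied patches = N × p* = 441 × 0.3920 = 172.87 ≈ 173.

173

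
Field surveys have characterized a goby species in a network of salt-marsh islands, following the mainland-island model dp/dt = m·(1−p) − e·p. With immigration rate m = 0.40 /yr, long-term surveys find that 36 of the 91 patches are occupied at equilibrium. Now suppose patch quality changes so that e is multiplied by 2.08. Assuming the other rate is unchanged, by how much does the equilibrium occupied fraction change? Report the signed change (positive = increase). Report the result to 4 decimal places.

-0.1562

Observed p* = 36/91 = 0.39560.
Balance m(1−p*) = e·p* gives e = m(1−p*)/p* = 0.40×0.60440/0.39560 = 0.61112.
New p* = m/(m+e) = 0.40000/(0.40000+1.27113) = 0.23936.
Δp* = 0.23936 − 0.39560 = -0.15624.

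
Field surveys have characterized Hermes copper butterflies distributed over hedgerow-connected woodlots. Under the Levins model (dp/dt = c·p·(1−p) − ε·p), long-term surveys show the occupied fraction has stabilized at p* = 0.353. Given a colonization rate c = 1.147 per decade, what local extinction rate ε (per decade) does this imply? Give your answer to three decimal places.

At equilibrium c(1−p*) = ε.
ε = 1.147 × (1 − 0.353) = 1.147 × 0.6470 = 0.7421.

0.742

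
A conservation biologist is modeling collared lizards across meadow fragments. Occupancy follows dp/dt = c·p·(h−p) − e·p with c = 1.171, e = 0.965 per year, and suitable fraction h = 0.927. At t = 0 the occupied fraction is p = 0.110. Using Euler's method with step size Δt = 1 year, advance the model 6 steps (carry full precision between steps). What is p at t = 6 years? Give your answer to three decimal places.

0.106

Update rule: p ← p + [c·p·(h−p) − e·p]·Δt with Δt = 1.
p: 0.11000 → 0.10909  (Δp = -0.00091)
p: 0.10909 → 0.10830  (Δp = -0.00079)
p: 0.10830 → 0.10762  (Δp = -0.00068)
p: 0.10762 → 0.10702  (Δp = -0.00059)
p: 0.10702 → 0.10651  (Δp = -0.00051)
p: 0.10651 → 0.10606  (Δp = -0.00045)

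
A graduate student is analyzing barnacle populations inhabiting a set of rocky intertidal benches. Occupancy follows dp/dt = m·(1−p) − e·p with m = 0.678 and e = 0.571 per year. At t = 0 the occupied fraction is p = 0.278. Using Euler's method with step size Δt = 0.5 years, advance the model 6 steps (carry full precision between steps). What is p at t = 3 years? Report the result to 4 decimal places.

Update rule: p ← p + [m·(1−p) − e·p]·Δt with Δt = 0.5.
  1  |  dp/dt·Δt = +0.165389  |  p_1 = 0.443389
  2  |  dp/dt·Δt = +0.062104  |  p_2 = 0.505493
  3  |  dp/dt·Δt = +0.023320  |  p_3 = 0.528812
  4  |  dp/dt·Δt = +0.008757  |  p_4 = 0.537569
  5  |  dp/dt·Δt = +0.003288  |  p_5 = 0.540857
  6  |  dp/dt·Δt = +0.001235  |  p_6 = 0.542092

0.5421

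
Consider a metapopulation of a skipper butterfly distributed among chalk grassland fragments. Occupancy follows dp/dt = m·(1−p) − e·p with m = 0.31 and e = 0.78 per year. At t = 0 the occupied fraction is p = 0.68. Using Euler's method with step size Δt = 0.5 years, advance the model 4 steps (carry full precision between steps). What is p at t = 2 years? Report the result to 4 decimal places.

Update rule: p ← p + [m·(1−p) − e·p]·Δt with Δt = 0.5.
  1  |  dp/dt·Δt = -0.215600  |  p_1 = 0.464400
  2  |  dp/dt·Δt = -0.098098  |  p_2 = 0.366302
  3  |  dp/dt·Δt = -0.044635  |  p_3 = 0.321667
  4  |  dp/dt·Δt = -0.020309  |  p_4 = 0.301359

0.3014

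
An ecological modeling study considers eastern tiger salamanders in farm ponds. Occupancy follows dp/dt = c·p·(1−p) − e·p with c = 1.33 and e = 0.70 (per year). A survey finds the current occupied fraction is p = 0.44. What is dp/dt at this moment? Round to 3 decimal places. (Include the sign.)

Colonization term: c·p·(1−p) = 1.33×0.44×0.5600 = 0.32771.
Extinction term: e·p = 0.30800.
dp/dt = 0.32771 − 0.30800 = 0.01971.

0.020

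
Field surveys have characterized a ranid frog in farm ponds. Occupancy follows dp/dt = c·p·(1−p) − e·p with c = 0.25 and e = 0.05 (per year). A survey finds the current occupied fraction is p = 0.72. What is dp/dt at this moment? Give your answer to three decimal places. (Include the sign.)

0.014

Colonization term: c·p·(1−p) = 0.25×0.72×0.2800 = 0.05040.
Extinction term: e·p = 0.03600.
dp/dt = 0.05040 − 0.03600 = 0.01440.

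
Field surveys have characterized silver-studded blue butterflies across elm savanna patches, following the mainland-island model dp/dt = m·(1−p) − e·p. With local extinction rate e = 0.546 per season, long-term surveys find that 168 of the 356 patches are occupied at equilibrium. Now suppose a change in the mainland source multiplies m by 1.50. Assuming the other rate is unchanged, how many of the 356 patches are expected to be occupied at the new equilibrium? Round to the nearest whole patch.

Observed p* = 168/356 = 0.47191.
Balance m(1−p*) = e·p* gives m = e·p*/(1−p*) = 0.546×0.47191/0.52809 = 0.48791.
New p* = m/(m+e) = 0.73186/(0.73186+0.54600) = 0.57272.
Expected occupied = 356 × 0.57272 = 203.89 ≈ 204.

204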